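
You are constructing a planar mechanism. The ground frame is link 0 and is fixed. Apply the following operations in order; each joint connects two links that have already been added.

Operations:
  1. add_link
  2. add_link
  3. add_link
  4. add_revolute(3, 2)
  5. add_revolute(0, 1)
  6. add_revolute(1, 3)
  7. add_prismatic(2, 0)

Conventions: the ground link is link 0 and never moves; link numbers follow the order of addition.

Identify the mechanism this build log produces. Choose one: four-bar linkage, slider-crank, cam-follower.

links: 4 (incl. ground); joints: 3 revolute, 1 prismatic, 0 higher (cam) pair, forming one closed loop
4 links, 3 revolutes + 1 prismatic in one loop → slider-crank

slider-crank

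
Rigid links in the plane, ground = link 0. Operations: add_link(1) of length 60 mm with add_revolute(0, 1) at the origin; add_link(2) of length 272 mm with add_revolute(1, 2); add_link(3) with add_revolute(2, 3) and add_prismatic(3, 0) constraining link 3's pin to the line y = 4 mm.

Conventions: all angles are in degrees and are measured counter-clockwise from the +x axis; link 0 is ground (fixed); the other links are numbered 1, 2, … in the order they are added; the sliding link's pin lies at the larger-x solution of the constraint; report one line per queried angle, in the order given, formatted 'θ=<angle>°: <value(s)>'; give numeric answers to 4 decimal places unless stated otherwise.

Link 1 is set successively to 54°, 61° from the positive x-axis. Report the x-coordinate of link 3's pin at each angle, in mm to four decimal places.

geometry: r = 60 mm, L = 272 mm, e = 4 mm
θ=54°: crank pin P = (r cos θ, r sin θ) = (35.267115, 48.541020)
θ=54°: h = r sin θ − e = 48.541020 − 4 = 44.541020
θ=54°: x = r cos θ + √(L² − h²) = 35.267115 + 268.328339 = 303.595454
θ=61°: crank pin P = (r cos θ, r sin θ) = (29.088577, 52.477182)
θ=61°: h = r sin θ − e = 52.477182 − 4 = 48.477182
θ=61°: x = r cos θ + √(L² − h²) = 29.088577 + 267.645218 = 296.733795

θ=54°: 303.5955
θ=61°: 296.7338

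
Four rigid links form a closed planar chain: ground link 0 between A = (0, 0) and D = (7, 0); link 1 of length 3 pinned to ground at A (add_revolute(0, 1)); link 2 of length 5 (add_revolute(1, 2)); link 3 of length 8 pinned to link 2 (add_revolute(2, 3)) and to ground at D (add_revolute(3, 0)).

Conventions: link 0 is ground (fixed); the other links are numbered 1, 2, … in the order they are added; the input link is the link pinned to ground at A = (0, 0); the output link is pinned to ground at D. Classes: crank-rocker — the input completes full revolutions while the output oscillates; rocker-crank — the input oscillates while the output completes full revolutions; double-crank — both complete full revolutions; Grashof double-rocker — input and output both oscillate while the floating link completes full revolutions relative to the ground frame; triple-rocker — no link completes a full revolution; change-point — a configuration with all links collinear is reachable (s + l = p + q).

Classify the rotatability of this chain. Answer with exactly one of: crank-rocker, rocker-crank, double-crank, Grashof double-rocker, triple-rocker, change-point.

lengths: ground=7, input=3, coupler=5, output=8
sorted: s=3 (shortest), l=8 (longest), p+q=12
s + l = 11 vs p + q = 12
s + l < p + q (Grashof) with shortest = input link → crank-rocker

crank-rocker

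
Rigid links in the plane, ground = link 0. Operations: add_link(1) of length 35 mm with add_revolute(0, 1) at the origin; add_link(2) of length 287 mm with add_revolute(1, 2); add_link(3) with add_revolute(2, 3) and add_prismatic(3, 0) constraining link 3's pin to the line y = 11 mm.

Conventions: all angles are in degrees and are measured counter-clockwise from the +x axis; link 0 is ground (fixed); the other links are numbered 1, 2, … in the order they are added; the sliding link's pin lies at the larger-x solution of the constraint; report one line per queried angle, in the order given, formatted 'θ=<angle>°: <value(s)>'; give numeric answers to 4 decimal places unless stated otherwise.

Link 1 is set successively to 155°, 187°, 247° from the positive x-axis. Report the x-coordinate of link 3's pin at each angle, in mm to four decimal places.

geometry: r = 35 mm, L = 287 mm, e = 11 mm
θ=155°: crank pin P = (r cos θ, r sin θ) = (-31.720773, 14.791639)
θ=155°: h = r sin θ − e = 14.791639 − 11 = 3.791639
θ=155°: x = r cos θ + √(L² − h²) = -31.720773 + 286.974953 = 255.254180
θ=187°: crank pin P = (r cos θ, r sin θ) = (-34.739115, -4.265427)
θ=187°: h = r sin θ − e = -4.265427 − 11 = -15.265427
θ=187°: x = r cos θ + √(L² − h²) = -34.739115 + 286.593731 = 251.854616
θ=247°: crank pin P = (r cos θ, r sin θ) = (-13.675589, -32.217670)
θ=247°: h = r sin θ − e = -32.217670 − 11 = -43.217670
θ=247°: x = r cos θ + √(L² − h²) = -13.675589 + 283.727392 = 270.051803

θ=155°: 255.2542
θ=187°: 251.8546
θ=247°: 270.0518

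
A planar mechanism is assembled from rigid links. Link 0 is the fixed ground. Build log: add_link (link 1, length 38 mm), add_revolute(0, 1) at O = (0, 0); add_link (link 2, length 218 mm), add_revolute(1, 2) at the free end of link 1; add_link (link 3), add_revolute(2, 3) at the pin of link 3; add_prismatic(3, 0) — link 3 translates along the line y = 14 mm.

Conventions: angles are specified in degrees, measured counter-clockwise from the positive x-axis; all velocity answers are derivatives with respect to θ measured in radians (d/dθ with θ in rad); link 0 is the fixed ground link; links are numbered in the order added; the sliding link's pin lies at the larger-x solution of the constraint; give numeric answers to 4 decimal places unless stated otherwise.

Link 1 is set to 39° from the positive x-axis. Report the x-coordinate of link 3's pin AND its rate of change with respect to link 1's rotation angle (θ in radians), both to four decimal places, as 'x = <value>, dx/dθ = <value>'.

geometry: r = 38 mm, L = 218 mm, e = 14 mm
crank pin P = (r cos θ, r sin θ) = (29.531547, 23.914175)
h = r sin θ − e = 23.914175 − 14 = 9.914175
x = r cos θ + √(L² − h²) = 29.531547 + 217.774446 = 247.305992
dx/dθ = −r sin θ − h·r cos θ/√(L² − h²) (θ in radians; h = 9.914175) = -25.258598

x = 247.3060, dx/dθ = -25.2586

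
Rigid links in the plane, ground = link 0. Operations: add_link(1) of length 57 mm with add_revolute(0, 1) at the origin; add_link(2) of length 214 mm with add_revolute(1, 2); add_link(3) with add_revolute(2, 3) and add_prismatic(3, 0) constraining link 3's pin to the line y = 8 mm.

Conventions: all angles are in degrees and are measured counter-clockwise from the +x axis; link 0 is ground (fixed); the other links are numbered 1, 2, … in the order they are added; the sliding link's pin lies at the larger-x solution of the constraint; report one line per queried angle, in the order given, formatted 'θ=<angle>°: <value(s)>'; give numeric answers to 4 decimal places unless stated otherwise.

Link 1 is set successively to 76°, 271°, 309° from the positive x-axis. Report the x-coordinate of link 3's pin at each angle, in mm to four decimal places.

geometry: r = 57 mm, L = 214 mm, e = 8 mm
θ=76°: crank pin P = (r cos θ, r sin θ) = (13.789548, 55.306856)
θ=76°: h = r sin θ − e = 55.306856 − 8 = 47.306856
θ=76°: x = r cos θ + √(L² − h²) = 13.789548 + 208.705681 = 222.495229
θ=271°: crank pin P = (r cos θ, r sin θ) = (0.994787, -56.991319)
θ=271°: h = r sin θ − e = -56.991319 − 8 = -64.991319
θ=271°: x = r cos θ + √(L² − h²) = 0.994787 + 203.892443 = 204.887231
θ=309°: crank pin P = (r cos θ, r sin θ) = (35.871262, -44.297320)
θ=309°: h = r sin θ − e = -44.297320 − 8 = -52.297320
θ=309°: x = r cos θ + √(L² − h²) = 35.871262 + 207.511422 = 243.382684

θ=76°: 222.4952
θ=271°: 204.8872
θ=309°: 243.3827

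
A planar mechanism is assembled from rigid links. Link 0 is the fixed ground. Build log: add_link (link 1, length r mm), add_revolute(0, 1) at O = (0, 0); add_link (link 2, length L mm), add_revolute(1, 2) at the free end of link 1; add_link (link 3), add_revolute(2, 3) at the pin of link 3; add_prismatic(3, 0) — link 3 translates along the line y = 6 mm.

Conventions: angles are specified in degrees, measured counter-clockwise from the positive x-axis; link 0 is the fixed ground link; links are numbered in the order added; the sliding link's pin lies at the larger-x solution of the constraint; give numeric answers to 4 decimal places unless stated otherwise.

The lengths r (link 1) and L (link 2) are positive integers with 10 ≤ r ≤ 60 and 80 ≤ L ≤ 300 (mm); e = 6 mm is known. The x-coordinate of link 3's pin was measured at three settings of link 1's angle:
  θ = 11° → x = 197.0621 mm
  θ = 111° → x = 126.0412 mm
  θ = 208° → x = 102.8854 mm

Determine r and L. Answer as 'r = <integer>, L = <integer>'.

constraint per measurement: (x − r cos θ)² + (r sin θ − e)² = L²
subtracting the θ₁ and θ₂ equations cancels the r² and L² terms:
r = (x₁² − x₂²) / (2[(x₁cos θ₁ + e sin θ₁) − (x₂cos θ₂ + e sin θ₂)]) = 49.0000 → r = 49
L² = (x₁ − r cos θ₁)² + (r sin θ₁ − e)² = 22201.0072 → L = 149.0000 → L = 149
check at θ₃=208°: x = 102.8854 (printed 102.8854) ✓

r = 49, L = 149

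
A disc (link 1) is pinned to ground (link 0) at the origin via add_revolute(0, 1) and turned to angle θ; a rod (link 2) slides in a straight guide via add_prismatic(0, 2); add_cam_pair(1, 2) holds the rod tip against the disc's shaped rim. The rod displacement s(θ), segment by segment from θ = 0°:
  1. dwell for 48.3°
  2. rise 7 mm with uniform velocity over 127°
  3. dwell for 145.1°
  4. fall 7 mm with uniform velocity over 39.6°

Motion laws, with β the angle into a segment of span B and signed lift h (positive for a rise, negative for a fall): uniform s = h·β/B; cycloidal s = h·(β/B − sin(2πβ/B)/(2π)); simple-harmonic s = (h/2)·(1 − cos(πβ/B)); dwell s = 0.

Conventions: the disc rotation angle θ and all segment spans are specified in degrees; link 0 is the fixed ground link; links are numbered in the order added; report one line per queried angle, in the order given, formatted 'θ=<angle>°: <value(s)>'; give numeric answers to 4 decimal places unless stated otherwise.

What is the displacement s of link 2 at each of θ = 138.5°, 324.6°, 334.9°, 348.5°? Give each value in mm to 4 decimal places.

segment 1 (0° to 48.3°, dwell): s unchanged at 0.0000
θ = 138.5° falls in segment 2 (48.3° to 175.3°, uniform, h = 7): β = 138.5 − 48.3 = 90.2°, B = 127°; Δs = 7·90.2/127 = 4.9717; s = 0.0000 + 4.9717 = 4.9717
segment 2 (48.3° to 175.3°, uniform, h = 7) is passed completely: s = 0.0000 + (7) = 7.0000
segment 3 (175.3° to 320.4°, dwell): s unchanged at 7.0000
θ = 324.6° falls in segment 4 (320.4° to 360°, uniform, h = -7): β = 324.6 − 320.4 = 4.2°, B = 39.6°; Δs = -7·4.2/39.6 = -0.7424; s = 7.0000 − 0.7424 = 6.2576
θ = 334.9° falls in segment 4 (320.4° to 360°, uniform, h = -7): β = 334.9 − 320.4 = 14.5°, B = 39.6°; Δs = -7·14.5/39.6 = -2.5631; s = 7.0000 − 2.5631 = 4.4369
θ = 348.5° falls in segment 4 (320.4° to 360°, uniform, h = -7): β = 348.5 − 320.4 = 28.1°, B = 39.6°; Δs = -7·28.1/39.6 = -4.9672; s = 7.0000 − 4.9672 = 2.0328

θ=138.5°: 4.9717
θ=324.6°: 6.2576
θ=334.9°: 4.4369
θ=348.5°: 2.0328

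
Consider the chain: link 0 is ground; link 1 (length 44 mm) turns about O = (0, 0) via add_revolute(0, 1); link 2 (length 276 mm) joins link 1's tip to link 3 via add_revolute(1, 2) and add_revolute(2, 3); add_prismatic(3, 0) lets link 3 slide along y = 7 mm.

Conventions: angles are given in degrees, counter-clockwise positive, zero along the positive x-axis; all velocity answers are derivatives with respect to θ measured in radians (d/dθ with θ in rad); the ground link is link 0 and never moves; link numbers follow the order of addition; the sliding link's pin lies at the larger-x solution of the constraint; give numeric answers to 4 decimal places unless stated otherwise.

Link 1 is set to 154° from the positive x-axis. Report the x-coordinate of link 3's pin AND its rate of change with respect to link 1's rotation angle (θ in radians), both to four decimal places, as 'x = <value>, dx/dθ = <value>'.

geometry: r = 44 mm, L = 276 mm, e = 7 mm
crank pin P = (r cos θ, r sin θ) = (-39.546938, 19.288330)
h = r sin θ − e = 19.288330 − 7 = 12.288330
x = r cos θ + √(L² − h²) = -39.546938 + 275.726308 = 236.179370
dx/dθ = −r sin θ − h·r cos θ/√(L² − h²) (θ in radians; h = 12.288330) = -17.525837

x = 236.1794, dx/dθ = -17.5258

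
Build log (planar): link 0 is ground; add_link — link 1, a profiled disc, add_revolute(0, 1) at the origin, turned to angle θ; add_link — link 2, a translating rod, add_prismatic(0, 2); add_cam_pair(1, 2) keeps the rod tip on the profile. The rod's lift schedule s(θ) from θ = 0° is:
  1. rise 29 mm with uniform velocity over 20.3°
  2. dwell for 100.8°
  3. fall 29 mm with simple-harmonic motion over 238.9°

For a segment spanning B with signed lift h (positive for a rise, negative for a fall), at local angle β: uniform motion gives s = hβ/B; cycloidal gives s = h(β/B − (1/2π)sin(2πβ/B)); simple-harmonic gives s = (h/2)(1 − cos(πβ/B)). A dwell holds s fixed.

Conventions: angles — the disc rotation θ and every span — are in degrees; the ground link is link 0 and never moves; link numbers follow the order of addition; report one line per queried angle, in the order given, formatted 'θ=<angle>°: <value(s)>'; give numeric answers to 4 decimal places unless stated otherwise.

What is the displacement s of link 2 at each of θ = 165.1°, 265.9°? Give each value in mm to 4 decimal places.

seg 1 [0°–20.3°] uniform, h=29: full span → s += 29 → s = 29.0000
seg 2 [20.3°–121.1°] dwell: s stays 29.0000
seg 3 [121.1°–360°] simple-harmonic, h=-29: θ=165.1° here. β=44, B=238.9. -29/2·(1 − cos(π·0.1842)) = -2.3603 → s = 26.6397
seg 3 [121.1°–360°] simple-harmonic, h=-29: θ=265.9° here. β=144.8, B=238.9. -29/2·(1 − cos(π·0.6061)) = -19.2447 → s = 9.7553

θ=165.1°: 26.6397
θ=265.9°: 9.7553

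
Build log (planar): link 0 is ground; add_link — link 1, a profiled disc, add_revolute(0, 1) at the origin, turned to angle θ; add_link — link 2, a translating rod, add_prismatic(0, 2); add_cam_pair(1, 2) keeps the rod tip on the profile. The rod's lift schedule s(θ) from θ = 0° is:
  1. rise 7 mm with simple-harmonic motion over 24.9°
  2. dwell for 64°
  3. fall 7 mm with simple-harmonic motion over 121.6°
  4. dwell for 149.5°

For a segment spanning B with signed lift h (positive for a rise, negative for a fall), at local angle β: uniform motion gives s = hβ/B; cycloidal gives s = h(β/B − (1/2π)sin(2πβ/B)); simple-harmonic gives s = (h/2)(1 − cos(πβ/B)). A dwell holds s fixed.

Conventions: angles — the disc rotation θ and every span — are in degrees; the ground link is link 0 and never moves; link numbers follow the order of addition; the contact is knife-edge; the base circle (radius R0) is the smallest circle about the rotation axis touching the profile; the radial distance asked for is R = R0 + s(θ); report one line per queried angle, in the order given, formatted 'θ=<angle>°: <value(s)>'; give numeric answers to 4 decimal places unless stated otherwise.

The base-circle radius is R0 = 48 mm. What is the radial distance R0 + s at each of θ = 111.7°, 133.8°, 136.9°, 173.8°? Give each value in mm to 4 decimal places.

seg 1 [0°–24.9°] simple-harmonic, h=7: full span → s += 7 → s = 7.0000
seg 2 [24.9°–88.9°] dwell: s stays 7.0000
seg 3 [88.9°–210.5°] simple-harmonic, h=-7: θ=111.7° here. β=22.8, B=121.6. -7/2·(1 − cos(π·0.1875)) = -0.5899 → s = 6.4101
seg 3 [88.9°–210.5°] simple-harmonic, h=-7: θ=133.8° here. β=44.9, B=121.6. -7/2·(1 − cos(π·0.3692)) = -2.1024 → s = 4.8976
seg 3 [88.9°–210.5°] simple-harmonic, h=-7: θ=136.9° here. β=48, B=121.6. -7/2·(1 − cos(π·0.3947)) = -2.3636 → s = 4.6364
seg 3 [88.9°–210.5°] simple-harmonic, h=-7: θ=173.8° here. β=84.9, B=121.6. -7/2·(1 − cos(π·0.6982)) = -5.5411 → s = 1.4589
θ=111.7°: R = R0 + s = 48 + 6.4101 = 54.4101
θ=133.8°: R = R0 + s = 48 + 4.8976 = 52.8976
θ=136.9°: R = R0 + s = 48 + 4.6364 = 52.6364
θ=173.8°: R = R0 + s = 48 + 1.4589 = 49.4589

θ=111.7°: 54.4101
θ=133.8°: 52.8976
θ=136.9°: 52.6364
θ=173.8°: 49.4589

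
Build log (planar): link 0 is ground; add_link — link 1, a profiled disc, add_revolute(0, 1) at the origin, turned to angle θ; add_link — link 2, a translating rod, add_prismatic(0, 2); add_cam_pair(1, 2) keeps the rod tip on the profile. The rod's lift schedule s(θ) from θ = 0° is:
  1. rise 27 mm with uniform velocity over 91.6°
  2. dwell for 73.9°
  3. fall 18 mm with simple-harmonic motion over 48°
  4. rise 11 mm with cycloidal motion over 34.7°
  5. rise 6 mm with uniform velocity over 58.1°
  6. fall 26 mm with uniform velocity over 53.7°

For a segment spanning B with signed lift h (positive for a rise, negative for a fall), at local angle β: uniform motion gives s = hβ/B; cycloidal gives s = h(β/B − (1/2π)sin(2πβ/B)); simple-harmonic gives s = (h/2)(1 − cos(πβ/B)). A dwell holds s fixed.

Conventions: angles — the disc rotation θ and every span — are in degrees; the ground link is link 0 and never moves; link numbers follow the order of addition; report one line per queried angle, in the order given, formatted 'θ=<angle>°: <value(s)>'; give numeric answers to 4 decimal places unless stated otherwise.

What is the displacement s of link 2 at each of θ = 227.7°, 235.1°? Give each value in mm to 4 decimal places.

seg 1 [0°–91.6°] uniform, h=27: full span → s += 27 → s = 27.0000
seg 2 [91.6°–165.5°] dwell: s stays 27.0000
seg 3 [165.5°–213.5°] simple-harmonic, h=-18: full span → s += -18 → s = 9.0000
seg 4 [213.5°–248.2°] cycloidal, h=11: θ=227.7° here. β=14.2, B=34.7. 11·(0.4092 − sin(2π·0.4092)/(2π)) = 3.5562 → s = 12.5562
seg 4 [213.5°–248.2°] cycloidal, h=11: θ=235.1° here. β=21.6, B=34.7. 11·(0.6225 − sin(2π·0.6225)/(2π)) = 8.0654 → s = 17.0654

θ=227.7°: 12.5562
θ=235.1°: 17.0654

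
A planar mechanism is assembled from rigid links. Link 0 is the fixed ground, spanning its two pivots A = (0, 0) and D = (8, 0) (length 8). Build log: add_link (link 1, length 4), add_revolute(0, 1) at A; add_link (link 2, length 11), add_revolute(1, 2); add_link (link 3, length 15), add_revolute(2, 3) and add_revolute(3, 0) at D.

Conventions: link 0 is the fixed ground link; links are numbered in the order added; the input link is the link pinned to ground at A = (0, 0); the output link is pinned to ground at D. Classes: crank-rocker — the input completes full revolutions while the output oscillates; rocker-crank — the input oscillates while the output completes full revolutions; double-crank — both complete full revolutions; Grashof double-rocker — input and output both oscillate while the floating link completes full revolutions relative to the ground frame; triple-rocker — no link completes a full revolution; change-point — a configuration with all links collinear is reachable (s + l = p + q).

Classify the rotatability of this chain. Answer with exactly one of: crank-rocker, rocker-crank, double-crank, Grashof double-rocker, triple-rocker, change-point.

lengths: ground=8, input=4, coupler=11, output=15
sorted: s=4 (shortest), l=15 (longest), p+q=19
s + l = 19 vs p + q = 19
s + l = p + q → change-point (collinear configuration reachable)

change-point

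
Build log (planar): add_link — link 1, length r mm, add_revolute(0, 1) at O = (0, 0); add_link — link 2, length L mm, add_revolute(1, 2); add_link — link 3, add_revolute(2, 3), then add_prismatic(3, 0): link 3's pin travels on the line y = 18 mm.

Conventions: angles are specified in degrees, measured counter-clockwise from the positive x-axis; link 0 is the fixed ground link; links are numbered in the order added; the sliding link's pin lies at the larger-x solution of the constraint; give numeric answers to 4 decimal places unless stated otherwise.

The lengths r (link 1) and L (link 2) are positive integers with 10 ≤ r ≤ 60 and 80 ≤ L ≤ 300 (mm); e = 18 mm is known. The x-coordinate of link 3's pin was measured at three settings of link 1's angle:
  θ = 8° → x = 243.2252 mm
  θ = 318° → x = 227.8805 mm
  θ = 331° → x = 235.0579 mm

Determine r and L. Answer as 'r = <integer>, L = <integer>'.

constraint per measurement: (x − r cos θ)² + (r sin θ − e)² = L²
subtracting the θ₁ and θ₂ equations cancels the r² and L² terms:
r = (x₁² − x₂²) / (2[(x₁cos θ₁ + e sin θ₁) − (x₂cos θ₂ + e sin θ₂)]) = 41.9999 → r = 42
L² = (x₁ − r cos θ₁)² + (r sin θ₁ − e)² = 40803.9837 → L = 202.0000 → L = 202
check at θ₃=331°: x = 235.0579 (printed 235.0579) ✓

r = 42, L = 202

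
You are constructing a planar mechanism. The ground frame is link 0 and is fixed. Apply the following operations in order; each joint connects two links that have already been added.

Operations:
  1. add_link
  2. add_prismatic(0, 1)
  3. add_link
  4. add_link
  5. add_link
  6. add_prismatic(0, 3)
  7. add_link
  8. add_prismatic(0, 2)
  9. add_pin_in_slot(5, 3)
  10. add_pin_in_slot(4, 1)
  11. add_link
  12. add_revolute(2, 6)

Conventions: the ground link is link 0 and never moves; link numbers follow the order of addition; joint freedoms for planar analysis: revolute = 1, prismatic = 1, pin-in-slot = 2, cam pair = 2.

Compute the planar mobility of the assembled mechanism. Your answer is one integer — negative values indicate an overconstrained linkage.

(L,J1,J2)=(1,0,0); link0 fixed
link1: (2,0,0)
P 0-1 [J1]: (2,1,0)
link2: (3,1,0)
link3: (4,1,0)
link4: (5,1,0)
P 0-3 [J1]: (5,2,0)
link5: (6,2,0)
P 0-2 [J1]: (6,3,0)
PS 5-3 [J2]: (6,3,1)
PS 4-1 [J2]: (6,3,2)
link6: (7,3,2)
R 2-6 [J1]: (7,4,2)
Grübler: 3·6 − 2·4 − 2 = 8

M = 8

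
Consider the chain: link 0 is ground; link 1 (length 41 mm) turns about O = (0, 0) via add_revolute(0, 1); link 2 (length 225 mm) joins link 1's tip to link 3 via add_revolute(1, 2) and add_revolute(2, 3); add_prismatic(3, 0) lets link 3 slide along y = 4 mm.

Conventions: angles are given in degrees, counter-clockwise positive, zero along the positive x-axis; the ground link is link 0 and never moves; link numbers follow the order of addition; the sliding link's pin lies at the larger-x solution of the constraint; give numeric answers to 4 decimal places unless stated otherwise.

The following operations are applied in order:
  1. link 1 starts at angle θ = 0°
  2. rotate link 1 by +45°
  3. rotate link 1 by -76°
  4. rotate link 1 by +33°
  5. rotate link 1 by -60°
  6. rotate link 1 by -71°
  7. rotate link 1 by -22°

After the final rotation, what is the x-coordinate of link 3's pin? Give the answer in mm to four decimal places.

geometry: r = 41 mm, L = 225 mm, e = 4 mm; θ starts at 0°
rotate link 1 by +45°: θ ← 0° +45° = 45°
rotate link 1 by -76°: θ ← 45° -76° = -31°
rotate link 1 by +33°: θ ← -31° +33° = 2°
rotate link 1 by -60°: θ ← 2° -60° = -58°
rotate link 1 by -71°: θ ← -58° -71° = -129°
rotate link 1 by -22°: θ ← -129° -22° = -151°
crank pin P = (r cos θ, r sin θ) = (-35.859408, -19.877194)
h = r sin θ − e = -19.877194 − 4 = -23.877194
x = r cos θ + √(L² − h²) = -35.859408 + 223.729479 = 187.870071

187.8701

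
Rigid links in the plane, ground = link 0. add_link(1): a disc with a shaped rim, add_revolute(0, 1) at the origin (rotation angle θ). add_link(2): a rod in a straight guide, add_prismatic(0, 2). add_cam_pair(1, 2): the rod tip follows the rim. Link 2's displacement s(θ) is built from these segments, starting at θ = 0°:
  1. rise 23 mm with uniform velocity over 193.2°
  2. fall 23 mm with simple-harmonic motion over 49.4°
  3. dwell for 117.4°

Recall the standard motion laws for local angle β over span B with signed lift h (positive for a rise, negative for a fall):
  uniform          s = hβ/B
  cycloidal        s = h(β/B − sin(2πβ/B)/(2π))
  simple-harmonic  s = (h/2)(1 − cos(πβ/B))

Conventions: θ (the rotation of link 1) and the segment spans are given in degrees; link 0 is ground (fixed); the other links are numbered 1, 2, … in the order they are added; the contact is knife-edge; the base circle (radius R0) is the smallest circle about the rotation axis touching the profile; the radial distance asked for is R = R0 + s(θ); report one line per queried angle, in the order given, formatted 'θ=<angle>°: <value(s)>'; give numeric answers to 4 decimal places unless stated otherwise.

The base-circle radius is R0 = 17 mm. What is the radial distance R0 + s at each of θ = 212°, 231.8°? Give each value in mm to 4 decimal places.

segment 1 (0° to 193.2°, uniform, h = 23) is passed completely: s = 0.0000 + (23) = 23.0000
θ = 212° falls in segment 2 (193.2° to 242.6°, simple-harmonic, h = -23): β = 212 − 193.2 = 18.8°, B = 49.4°; Δs = -23/2·(1 − cos(π·0.3806)) = -7.2856; s = 23.0000 − 7.2856 = 15.7144
θ = 231.8° falls in segment 2 (193.2° to 242.6°, simple-harmonic, h = -23): β = 231.8 − 193.2 = 38.6°, B = 49.4°; Δs = -23/2·(1 − cos(π·0.7814)) = -20.3925; s = 23.0000 − 20.3925 = 2.6075
θ=212°: R = R0 + s = 17 + 15.7144 = 32.7144
θ=231.8°: R = R0 + s = 17 + 2.6075 = 19.6075

θ=212°: 32.7144
θ=231.8°: 19.6075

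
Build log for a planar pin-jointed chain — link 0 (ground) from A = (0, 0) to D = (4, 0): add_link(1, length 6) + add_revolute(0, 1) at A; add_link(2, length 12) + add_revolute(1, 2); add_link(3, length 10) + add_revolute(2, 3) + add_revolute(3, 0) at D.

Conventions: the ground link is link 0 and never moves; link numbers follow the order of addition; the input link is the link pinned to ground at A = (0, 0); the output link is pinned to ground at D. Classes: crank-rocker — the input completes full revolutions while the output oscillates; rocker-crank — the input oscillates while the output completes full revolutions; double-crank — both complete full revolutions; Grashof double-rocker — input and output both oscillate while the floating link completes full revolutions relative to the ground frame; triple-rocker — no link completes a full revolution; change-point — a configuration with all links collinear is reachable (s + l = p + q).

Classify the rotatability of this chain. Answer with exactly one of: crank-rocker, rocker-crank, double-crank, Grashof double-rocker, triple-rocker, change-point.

lengths: ground=4, input=6, coupler=12, output=10
sorted: s=4 (shortest), l=12 (longest), p+q=16
s + l = 16 vs p + q = 16
s + l = p + q → change-point (collinear configuration reachable)

change-point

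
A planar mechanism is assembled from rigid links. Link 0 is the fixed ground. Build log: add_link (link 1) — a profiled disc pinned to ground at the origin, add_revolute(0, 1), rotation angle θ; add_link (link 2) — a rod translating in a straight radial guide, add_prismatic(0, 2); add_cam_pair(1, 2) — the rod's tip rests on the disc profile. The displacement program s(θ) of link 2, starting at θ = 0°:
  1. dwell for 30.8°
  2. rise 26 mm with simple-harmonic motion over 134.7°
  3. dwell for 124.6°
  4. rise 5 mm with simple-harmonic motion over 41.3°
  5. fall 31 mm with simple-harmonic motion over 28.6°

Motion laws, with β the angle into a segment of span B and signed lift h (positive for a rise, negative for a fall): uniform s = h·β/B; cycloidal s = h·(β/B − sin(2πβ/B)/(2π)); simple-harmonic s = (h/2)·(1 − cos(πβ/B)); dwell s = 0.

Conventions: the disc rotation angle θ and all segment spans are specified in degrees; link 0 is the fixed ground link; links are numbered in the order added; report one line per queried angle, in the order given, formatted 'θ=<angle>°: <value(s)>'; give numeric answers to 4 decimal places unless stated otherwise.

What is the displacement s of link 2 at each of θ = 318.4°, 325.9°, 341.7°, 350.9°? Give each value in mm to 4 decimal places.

seg 1 [0°–30.8°] dwell: s stays 0.0000
seg 2 [30.8°–165.5°] simple-harmonic, h=26: full span → s += 26 → s = 26.0000
seg 3 [165.5°–290.1°] dwell: s stays 26.0000
seg 4 [290.1°–331.4°] simple-harmonic, h=5: θ=318.4° here. β=28.3, B=41.3. 5/2·(1 − cos(π·0.6852)) = 3.8741 → s = 29.8741
seg 4 [290.1°–331.4°] simple-harmonic, h=5: θ=325.9° here. β=35.8, B=41.3. 5/2·(1 − cos(π·0.8668)) = 4.7844 → s = 30.7844
seg 4 [290.1°–331.4°] simple-harmonic, h=5: full span → s += 5 → s = 31.0000
seg 5 [331.4°–360°] simple-harmonic, h=-31: θ=341.7° here. β=10.3, B=28.6. -31/2·(1 − cos(π·0.3601)) = -8.9066 → s = 22.0934
seg 5 [331.4°–360°] simple-harmonic, h=-31: θ=350.9° here. β=19.5, B=28.6. -31/2·(1 − cos(π·0.6818)) = -23.8799 → s = 7.1201

θ=318.4°: 29.8741
θ=325.9°: 30.7844
θ=341.7°: 22.0934
θ=350.9°: 7.1201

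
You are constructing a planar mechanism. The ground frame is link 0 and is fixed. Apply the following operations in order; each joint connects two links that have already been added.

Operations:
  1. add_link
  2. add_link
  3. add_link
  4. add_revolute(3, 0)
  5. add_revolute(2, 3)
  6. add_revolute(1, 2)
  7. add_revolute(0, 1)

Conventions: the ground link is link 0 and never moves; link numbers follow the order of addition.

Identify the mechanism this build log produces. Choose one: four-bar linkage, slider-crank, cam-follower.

links: 4 (incl. ground); joints: 4 revolute, 0 prismatic, 0 higher (cam) pair, forming one closed loop
4 links in a single 4R loop → four-bar linkage

four-bar linkage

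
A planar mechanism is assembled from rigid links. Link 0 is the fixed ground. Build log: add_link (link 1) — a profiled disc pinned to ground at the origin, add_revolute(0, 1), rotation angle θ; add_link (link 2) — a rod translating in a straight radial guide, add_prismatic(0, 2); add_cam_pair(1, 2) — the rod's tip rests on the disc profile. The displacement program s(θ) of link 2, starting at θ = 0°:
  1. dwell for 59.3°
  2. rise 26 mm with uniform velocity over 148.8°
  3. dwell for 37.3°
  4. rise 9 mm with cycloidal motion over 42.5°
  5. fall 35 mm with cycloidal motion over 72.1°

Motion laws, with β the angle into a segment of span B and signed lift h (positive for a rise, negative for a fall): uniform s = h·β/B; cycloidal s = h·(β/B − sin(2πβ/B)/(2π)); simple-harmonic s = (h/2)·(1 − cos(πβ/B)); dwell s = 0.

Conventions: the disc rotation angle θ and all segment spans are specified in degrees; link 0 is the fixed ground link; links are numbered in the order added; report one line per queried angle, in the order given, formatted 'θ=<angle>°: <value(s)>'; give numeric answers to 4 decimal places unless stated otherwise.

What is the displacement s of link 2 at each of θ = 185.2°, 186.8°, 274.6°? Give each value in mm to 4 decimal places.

seg 1 [0°–59.3°] dwell: s stays 0.0000
seg 2 [59.3°–208.1°] uniform, h=26: θ=185.2° here. β=125.9, B=148.8. 26·125.9/148.8 = 21.9987 → s = 21.9987
seg 2 [59.3°–208.1°] uniform, h=26: θ=186.8° here. β=127.5, B=148.8. 26·127.5/148.8 = 22.2782 → s = 22.2782
seg 2 [59.3°–208.1°] uniform, h=26: full span → s += 26 → s = 26.0000
seg 3 [208.1°–245.4°] dwell: s stays 26.0000
seg 4 [245.4°–287.9°] cycloidal, h=9: θ=274.6° here. β=29.2, B=42.5. 9·(0.6871 − sin(2π·0.6871)/(2π)) = 7.5054 → s = 33.5054

θ=185.2°: 21.9987
θ=186.8°: 22.2782
θ=274.6°: 33.5054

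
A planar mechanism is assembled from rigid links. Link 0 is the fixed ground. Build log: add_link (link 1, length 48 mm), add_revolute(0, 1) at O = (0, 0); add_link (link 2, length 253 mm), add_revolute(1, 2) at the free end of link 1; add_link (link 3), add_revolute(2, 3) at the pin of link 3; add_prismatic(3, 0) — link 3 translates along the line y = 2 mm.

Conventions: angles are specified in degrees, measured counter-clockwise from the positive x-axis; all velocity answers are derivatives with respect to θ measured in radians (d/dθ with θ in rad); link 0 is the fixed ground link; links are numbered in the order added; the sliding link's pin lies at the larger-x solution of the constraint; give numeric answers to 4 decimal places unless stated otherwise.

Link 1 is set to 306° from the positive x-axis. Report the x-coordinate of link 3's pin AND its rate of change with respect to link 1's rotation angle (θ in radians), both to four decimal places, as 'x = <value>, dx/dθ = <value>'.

geometry: r = 48 mm, L = 253 mm, e = 2 mm
crank pin P = (r cos θ, r sin θ) = (28.213692, -38.832816)
h = r sin θ − e = -38.832816 − 2 = -40.832816
x = r cos θ + √(L² − h²) = 28.213692 + 249.683162 = 277.896854
dx/dθ = −r sin θ − h·r cos θ/√(L² − h²) (θ in radians; h = -40.832816) = 43.446841

x = 277.8969, dx/dθ = 43.4468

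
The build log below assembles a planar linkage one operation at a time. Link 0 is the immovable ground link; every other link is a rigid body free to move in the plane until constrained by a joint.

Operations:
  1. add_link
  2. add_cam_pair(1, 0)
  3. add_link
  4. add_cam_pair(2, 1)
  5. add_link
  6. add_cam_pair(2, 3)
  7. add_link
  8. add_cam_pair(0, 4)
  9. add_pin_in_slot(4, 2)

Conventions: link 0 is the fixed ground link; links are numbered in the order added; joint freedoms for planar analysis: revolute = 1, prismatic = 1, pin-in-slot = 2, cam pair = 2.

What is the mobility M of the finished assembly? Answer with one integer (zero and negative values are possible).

ground; <1,0,0>
#1 <2,0,0>
C:1↔0 J2 <2,0,1>
#2 <3,0,1>
C:2↔1 J2 <3,0,2>
#3 <4,0,2>
C:2↔3 J2 <4,0,3>
#4 <5,0,3>
C:0↔4 J2 <5,0,4>
PS:4↔2 J2 <5,0,5>
3×4 − 2×0 − 1×5 = 7

M = 7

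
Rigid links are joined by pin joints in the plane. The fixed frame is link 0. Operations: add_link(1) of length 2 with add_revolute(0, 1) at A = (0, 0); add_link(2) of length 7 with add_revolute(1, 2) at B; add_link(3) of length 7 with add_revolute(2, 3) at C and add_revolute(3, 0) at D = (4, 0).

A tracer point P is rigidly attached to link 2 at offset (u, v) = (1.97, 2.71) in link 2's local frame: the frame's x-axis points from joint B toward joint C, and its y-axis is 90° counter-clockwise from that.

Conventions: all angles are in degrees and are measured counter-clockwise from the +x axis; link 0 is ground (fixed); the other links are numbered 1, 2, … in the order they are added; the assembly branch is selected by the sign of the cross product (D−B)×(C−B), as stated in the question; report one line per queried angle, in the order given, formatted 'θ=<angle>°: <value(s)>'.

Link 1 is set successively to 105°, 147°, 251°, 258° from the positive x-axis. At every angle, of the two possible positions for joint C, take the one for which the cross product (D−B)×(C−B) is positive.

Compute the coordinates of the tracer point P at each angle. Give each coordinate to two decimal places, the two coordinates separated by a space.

A=(0,0), D=(4.00,0)
θ=105°: B = A + 2.00·(cos105°, sin105°) = (-0.5176, 1.9319)
θ=105°: |BD| = 4.9134
θ=105°: circle(B,7.00) ∩ circle(D,7.00): a=2.4567, h=6.5547
θ=105°:   candidates: C₊=(4.3184,6.9928) cross=32.206; C₋=(-0.8360,-5.0609) cross=-32.206
θ=105°:   branch + wants cross > 0 → take C=(4.3184,6.9928) (cross=32.206)
θ=105°: ex = (C−B)/|BC| = (0.6909,0.7230); ey = (-0.7230,0.6909)
θ=105°: P = B + 1.97·ex + 2.71·ey = (-1.1159,5.2284)
θ=147°: B = A + 2.00·(cos147°, sin147°) = (-1.6773, 1.0893)
θ=147°: |BD| = 5.7809
θ=147°: circle(B,7.00) ∩ circle(D,7.00): a=2.8904, h=6.3754
θ=147°:   candidates: C₊=(2.3626,6.8058) cross=36.855; C₋=(-0.0400,-5.7165) cross=-36.855
θ=147°:   branch + wants cross > 0 → take C=(2.3626,6.8058) (cross=36.855)
θ=147°: ex = (C−B)/|BC| = (0.5771,0.8166); ey = (-0.8166,0.5771)
θ=147°: P = B + 1.97·ex + 2.71·ey = (-2.7535,4.2621)
θ=251°: B = A + 2.00·(cos251°, sin251°) = (-0.6511, -1.8910)
θ=251°: |BD| = 5.0209
θ=251°: circle(B,7.00) ∩ circle(D,7.00): a=2.5104, h=6.5343
θ=251°:   candidates: C₊=(-0.7866,5.1077) cross=32.808; C₋=(4.1355,-6.9987) cross=-32.808
θ=251°:   branch + wants cross > 0 → take C=(-0.7866,5.1077) (cross=32.808)
θ=251°: ex = (C−B)/|BC| = (-0.0194,0.9998); ey = (-0.9998,-0.0194)
θ=251°: P = B + 1.97·ex + 2.71·ey = (-3.3988,0.0261)
θ=258°: B = A + 2.00·(cos258°, sin258°) = (-0.4158, -1.9563)
θ=258°: |BD| = 4.8298
θ=258°: circle(B,7.00) ∩ circle(D,7.00): a=2.4149, h=6.5703
θ=258°:   candidates: C₊=(-0.8692,5.0290) cross=31.733; C₋=(4.4534,-6.9853) cross=-31.733
θ=258°:   branch + wants cross > 0 → take C=(-0.8692,5.0290) (cross=31.733)
θ=258°: ex = (C−B)/|BC| = (-0.0648,0.9979); ey = (-0.9979,-0.0648)
θ=258°: P = B + 1.97·ex + 2.71·ey = (-3.2477,-0.1660)

θ=105°: -1.12 5.23
θ=147°: -2.75 4.26
θ=251°: -3.40 0.03
θ=258°: -3.25 -0.17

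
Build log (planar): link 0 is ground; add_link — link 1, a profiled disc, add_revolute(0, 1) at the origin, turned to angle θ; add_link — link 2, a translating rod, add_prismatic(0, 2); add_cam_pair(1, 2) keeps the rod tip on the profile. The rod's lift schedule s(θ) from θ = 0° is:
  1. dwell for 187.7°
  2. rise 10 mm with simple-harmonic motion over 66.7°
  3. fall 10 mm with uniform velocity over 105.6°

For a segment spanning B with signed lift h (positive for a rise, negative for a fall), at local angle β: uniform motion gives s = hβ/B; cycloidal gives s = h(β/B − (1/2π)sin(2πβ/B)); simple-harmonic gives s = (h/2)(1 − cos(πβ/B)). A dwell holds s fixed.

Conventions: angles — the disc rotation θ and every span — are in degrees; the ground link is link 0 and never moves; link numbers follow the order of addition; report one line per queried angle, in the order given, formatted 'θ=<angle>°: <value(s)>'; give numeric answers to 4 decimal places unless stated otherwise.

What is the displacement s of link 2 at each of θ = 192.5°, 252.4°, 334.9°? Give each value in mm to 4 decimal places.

seg 1 [0°–187.7°] dwell: s stays 0.0000
seg 2 [187.7°–254.4°] simple-harmonic, h=10: θ=192.5° here. β=4.8, B=66.7. 10/2·(1 − cos(π·0.0720)) = 0.1272 → s = 0.1272
seg 2 [187.7°–254.4°] simple-harmonic, h=10: θ=252.4° here. β=64.7, B=66.7. 10/2·(1 − cos(π·0.9700)) = 9.9778 → s = 9.9778
seg 2 [187.7°–254.4°] simple-harmonic, h=10: full span → s += 10 → s = 10.0000
seg 3 [254.4°–360°] uniform, h=-10: θ=334.9° here. β=80.5, B=105.6. -10·80.5/105.6 = -7.6231 → s = 2.3769

θ=192.5°: 0.1272
θ=252.4°: 9.9778
θ=334.9°: 2.3769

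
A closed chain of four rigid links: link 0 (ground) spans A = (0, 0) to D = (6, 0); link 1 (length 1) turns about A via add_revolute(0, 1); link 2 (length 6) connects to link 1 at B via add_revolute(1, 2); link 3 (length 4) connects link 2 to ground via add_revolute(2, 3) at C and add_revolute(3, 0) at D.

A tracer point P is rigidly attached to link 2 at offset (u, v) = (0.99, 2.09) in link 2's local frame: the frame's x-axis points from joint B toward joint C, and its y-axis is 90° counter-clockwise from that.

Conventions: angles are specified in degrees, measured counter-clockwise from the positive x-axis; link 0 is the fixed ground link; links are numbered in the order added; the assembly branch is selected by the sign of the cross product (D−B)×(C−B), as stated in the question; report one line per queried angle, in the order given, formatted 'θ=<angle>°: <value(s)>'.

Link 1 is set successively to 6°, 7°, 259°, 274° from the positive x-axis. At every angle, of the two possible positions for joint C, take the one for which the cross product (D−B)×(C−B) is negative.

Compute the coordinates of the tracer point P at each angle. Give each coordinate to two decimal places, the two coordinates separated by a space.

A=(0,0), D=(6.00,0)
θ=6°: B = A + 1.00·(cos6°, sin6°) = (0.9945, 0.1045)
θ=6°: |BD| = 5.0066
θ=6°: circle(B,6.00) ∩ circle(D,4.00): a=4.5007, h=3.9679
θ=6°:   candidates: C₊=(5.5770,3.9776) cross=19.865; C₋=(5.4114,-3.9565) cross=-19.865
θ=6°:   branch - wants cross < 0 → take C=(5.4114,-3.9565) (cross=-19.865)
θ=6°: ex = (C−B)/|BC| = (0.7361,-0.6768); ey = (0.6768,0.7361)
θ=6°: P = B + 0.99·ex + 2.09·ey = (3.1379,0.9730)
θ=7°: B = A + 1.00·(cos7°, sin7°) = (0.9925, 0.1219)
θ=7°: |BD| = 5.0089
θ=7°: circle(B,6.00) ∩ circle(D,4.00): a=4.5009, h=3.9676
θ=7°:   candidates: C₊=(5.5886,3.9788) cross=19.873; C₋=(5.3956,-3.9541) cross=-19.873
θ=7°:   branch - wants cross < 0 → take C=(5.3956,-3.9541) (cross=-19.873)
θ=7°: ex = (C−B)/|BC| = (0.7338,-0.6793); ey = (0.6793,0.7338)
θ=7°: P = B + 0.99·ex + 2.09·ey = (3.1388,0.9831)
θ=259°: B = A + 1.00·(cos259°, sin259°) = (-0.1908, -0.9816)
θ=259°: |BD| = 6.2682
θ=259°: circle(B,6.00) ∩ circle(D,4.00): a=4.7294, h=3.6922
θ=259°:   candidates: C₊=(3.9021,3.4057) cross=23.143; C₋=(5.0585,-3.8876) cross=-23.143
θ=259°:   branch - wants cross < 0 → take C=(5.0585,-3.8876) (cross=-23.143)
θ=259°: ex = (C−B)/|BC| = (0.8749,-0.4843); ey = (0.4843,0.8749)
θ=259°: P = B + 0.99·ex + 2.09·ey = (1.6876,0.3674)
θ=274°: B = A + 1.00·(cos274°, sin274°) = (0.0698, -0.9976)
θ=274°: |BD| = 6.0136
θ=274°: circle(B,6.00) ∩ circle(D,4.00): a=4.6697, h=3.7675
θ=274°:   candidates: C₊=(4.0498,3.4924) cross=22.656; C₋=(5.2997,-3.9382) cross=-22.656
θ=274°:   branch - wants cross < 0 → take C=(5.2997,-3.9382) (cross=-22.656)
θ=274°: ex = (C−B)/|BC| = (0.8717,-0.4901); ey = (0.4901,0.8717)
θ=274°: P = B + 0.99·ex + 2.09·ey = (1.9570,0.3390)

θ=6°: 3.14 0.97
θ=7°: 3.14 0.98
θ=259°: 1.69 0.37
θ=274°: 1.96 0.34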